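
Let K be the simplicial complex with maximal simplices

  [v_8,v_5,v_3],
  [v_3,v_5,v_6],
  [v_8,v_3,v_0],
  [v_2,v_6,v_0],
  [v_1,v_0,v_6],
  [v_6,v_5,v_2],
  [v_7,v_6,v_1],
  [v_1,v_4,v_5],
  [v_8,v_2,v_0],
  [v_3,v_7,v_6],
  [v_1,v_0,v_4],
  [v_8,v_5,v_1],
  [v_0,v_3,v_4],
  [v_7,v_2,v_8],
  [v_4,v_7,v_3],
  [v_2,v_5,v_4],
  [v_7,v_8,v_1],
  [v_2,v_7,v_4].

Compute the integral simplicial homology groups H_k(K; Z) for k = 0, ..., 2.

We work with the vertex ordering v_0 < v_1 < v_2 < v_3 < v_4 < v_5 < v_6 < v_7 < v_8. The simplices of K, each written with vertices in increasing order, are:

  0-simplices (9): [v_0], [v_1], [v_2], [v_3], [v_4], [v_5], [v_6], [v_7], [v_8]
  1-simplices (27): (27 of them)
  2-simplices (18): (18 of them)

so the chain groups are C_0 ≅ Z^9, C_1 ≅ Z^27, C_2 ≅ Z^18.

The boundary map ∂_1: C_1 → C_0 maps an edge to its endpoints' difference, ∂[p,q] = q − p. For instance
  ∂[v_7,v_8] = [v_8] − [v_7].
The 9×27 boundary matrix has rank 8 and Smith normal form diag(1,1,1,1,1,1,1,1).

∂_2: C_2 → C_1 sends each 2-simplex [p,q,r] to [q,r] − [p,r] + [p,q]. For instance
  ∂[v_3,v_6,v_7] = [v_6,v_7] − [v_3,v_7] + [v_3,v_6],
  ∂[v_0,v_3,v_4] = [v_3,v_4] − [v_0,v_4] + [v_0,v_3].
The 27×18 boundary matrix has rank 17 and Smith normal form diag(1,1,1,1,1,1,1,1,1,1,1,1,1,1,1,1,1).

Now H_k = ker ∂_k / im ∂_{k+1}, so:

  H_0: rank C_0 − rank ∂_1 = 9 − 8 = 1, and the invariant factors of ∂_1 are all 1, so H_0 ≅ Z.
  H_1: rank ker ∂_1 − rank ∂_2 = (27 − 8) − 17 = 2, and the invariant factors of ∂_2 are all 1, so H_1 ≅ Z^2.
  H_2: rank ker ∂_2 − rank ∂_3 = (18 − 17) − 0 = 1, and there is no ∂_3, so H_2 ≅ Z.

H_0 = Z,  H_1 = Z^2,  H_2 = Z.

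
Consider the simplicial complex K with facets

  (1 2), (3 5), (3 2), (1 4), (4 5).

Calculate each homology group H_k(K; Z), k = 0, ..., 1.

Fix the vertex order 1 < 2 < 3 < 4 < 5 and write every simplex with vertices in increasing order. Then dim K = 1 and the simplices of K are:

  0-simplices (5): [1], [2], [3], [4], [5]
  1-simplices (5): [1,2], [1,4], [2,3], [3,5], [4,5]

Hence C_0 ≅ Z^5, C_1 ≅ Z^5.

The boundary map ∂_1: C_1 → C_0 sends each edge [p,q] (with p < q) to q − p. For instance
  ∂[4,5] = [5] − [4].
The resulting 5×5 matrix has rank 4, and its Smith normal form has invariant factors (1,1,1,1).

Now H_k = ker ∂_k / im ∂_{k+1}, so:

  H_0: rank C_0 − rank ∂_1 = 5 − 4 = 1, and the invariant factors of ∂_1 are all 1, so H_0 ≅ Z.
  H_1: rank ker ∂_1 − rank ∂_2 = (5 − 4) − 0 = 1, and there is no ∂_2, so H_1 ≅ Z.

As a check, the Euler characteristic is 5 − 5 = 0, which agrees with 1 − 1 = 0.

H_0 = Z,  H_1 = Z.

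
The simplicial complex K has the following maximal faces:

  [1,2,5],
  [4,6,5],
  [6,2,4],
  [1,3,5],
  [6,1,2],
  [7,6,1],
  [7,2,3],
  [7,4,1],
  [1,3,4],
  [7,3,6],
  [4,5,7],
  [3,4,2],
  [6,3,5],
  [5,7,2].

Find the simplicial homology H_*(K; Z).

K has 7 vertices, 21 edges, 14 triangles.
rank ∂_0 = 0, rank ∂_1 = 6 ⇒ b_0 = 7 − 0 − 6 = 1; all invariant factors of ∂_1 are 1 so no torsion. So H_0 = Z.
rank ∂_1 = 6, rank ∂_2 = 13 ⇒ b_1 = 21 − 6 − 13 = 2; all invariant factors of ∂_2 are 1 so no torsion. So H_1 = Z^2.
rank ∂_2 = 13, rank ∂_3 = 0 ⇒ b_2 = 14 − 13 − 0 = 1. So H_2 = Z.

H_0 = Z,  H_1 = Z^2,  H_2 = Z.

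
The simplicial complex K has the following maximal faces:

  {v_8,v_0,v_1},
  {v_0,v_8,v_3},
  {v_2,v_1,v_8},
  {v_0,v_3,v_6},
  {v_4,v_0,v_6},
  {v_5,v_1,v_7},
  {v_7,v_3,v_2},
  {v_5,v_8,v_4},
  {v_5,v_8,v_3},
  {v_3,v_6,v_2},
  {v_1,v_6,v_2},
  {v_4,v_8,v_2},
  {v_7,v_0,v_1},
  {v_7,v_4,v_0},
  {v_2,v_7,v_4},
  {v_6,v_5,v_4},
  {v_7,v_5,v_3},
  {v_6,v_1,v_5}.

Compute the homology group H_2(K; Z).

Order the vertices as v_0 < v_1 < v_2 < v_3 < v_4 < v_5 < v_6 < v_7 < v_8. Listing each simplex with vertices in this order, K has dimension 2 with simplices:

  0-simplices (9): [v_0], [v_1], [v_2], [v_3], [v_4], [v_5], [v_6], [v_7], [v_8]
  1-simplices (27): (27 of them)
  2-simplices (18): (18 of them)

giving chain groups C_0 ≅ Z^9, C_1 ≅ Z^27, C_2 ≅ Z^18.

The boundary map ∂_1: C_1 → C_0 sends each edge [p,q] (with p < q) to q − p. For instance
  ∂[v_5,v_6] = [v_6] − [v_5].
This gives a 9×27 integer matrix of rank 8; reducing to Smith normal form yields diagonal entries (1,1,1,1,1,1,1,1).

∂_2: C_2 → C_1 acts by ∂[p,q,r] = [q,r] − [p,r] + [p,q]. For instance
  ∂[v_0,v_4,v_7] = [v_4,v_7] − [v_0,v_7] + [v_0,v_4],
  ∂[v_1,v_2,v_8] = [v_2,v_8] − [v_1,v_8] + [v_1,v_2].
The 27×18 boundary matrix has rank 17 and Smith normal form diag(1,1,1,1,1,1,1,1,1,1,1,1,1,1,1,1,1).

Reading off H_k = ker ∂_k / im ∂_{k+1}:

  H_2: rank ker ∂_2 − rank ∂_3 = (18 − 17) − 0 = 1, and there is no ∂_3, so H_2 = Z.

(K is a triangulation of the torus T^2.)

H_2 = Z.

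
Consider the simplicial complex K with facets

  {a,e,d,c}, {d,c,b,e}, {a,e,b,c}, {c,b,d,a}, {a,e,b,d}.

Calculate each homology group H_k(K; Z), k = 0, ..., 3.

H_0 ≅ Z,  H_1 = 0,  H_2 = 0,  H_3 ≅ Z.

Take the total order a < b < c < d < e on the vertex set. Then K (dimension 3) consists of the simplices:

  0-simplices (5): a, b, c, d, e
  1-simplices (10): ab, ac, ad, ae, bc, bd, be, cd, ce, de
  2-simplices (10): abc, abd, abe, acd, ace, ade, bcd, bce, bde, cde
  3-simplices (5): abcd, abce, abde, acde, bcde

Hence C_0 ≅ Z^5, C_1 ≅ Z^10, C_2 ≅ Z^10, C_3 ≅ Z^5.

The boundary map ∂_1: C_1 → C_0 maps an edge to its endpoints' difference, ∂[p,q] = q − p. For instance
  ∂ab = b − a.
The resulting 5×10 matrix has rank 4, and its Smith normal form has invariant factors (1,1,1,1).

The boundary map ∂_2: C_2 → C_1 acts by ∂[p,q,r] = [q,r] − [p,r] + [p,q]. For instance
  ∂bcd = cd − bd + bc,
  ∂ace = ce − ae + ac.
The resulting 10×10 matrix has rank 6, and its Smith normal form has invariant factors (1,1,1,1,1,1).

Boundary ∂_3: C_3 → C_2 sends each 3-simplex σ to the alternating sum Σ_i (−1)^i (σ with its i-th vertex removed). For instance
  ∂abce = bce − ace + abe − abc,
  ∂acde = cde − ade + ace − acd.
The resulting 10×5 matrix has rank 4, and its Smith normal form has invariant factors (1,1,1,1).

Computing H_k = (kernel of ∂_k) / (image of ∂_{k+1}):

  H_0: rank C_0 − rank ∂_1 = 5 − 4 = 1, and the invariant factors of ∂_1 are all 1, so H_0 = Z.
  H_1: rank ker ∂_1 − rank ∂_2 = (10 − 4) − 6 = 0, and the invariant factors of ∂_2 are all 1, so H_1 = 0.
  H_2: rank ker ∂_2 − rank ∂_3 = (10 − 6) − 4 = 0, and the invariant factors of ∂_3 are all 1, so H_2 = 0.
  H_3: rank ker ∂_3 − rank ∂_4 = (5 − 4) − 0 = 1, and there is no ∂_4, so H_3 = Z.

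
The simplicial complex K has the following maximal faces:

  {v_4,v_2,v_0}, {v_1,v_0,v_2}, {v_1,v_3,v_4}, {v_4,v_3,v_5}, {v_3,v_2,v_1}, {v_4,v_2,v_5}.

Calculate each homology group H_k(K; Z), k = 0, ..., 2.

We work with the vertex ordering v_0 < v_1 < v_2 < v_3 < v_4 < v_5. The simplices of K, each written with vertices in increasing order, are:

  0-simplices (6): [v_0], [v_1], [v_2], [v_3], [v_4], [v_5]
  1-simplices (12): [v_0,v_1], [v_0,v_2], [v_0,v_4], [v_1,v_2], [v_1,v_3], [v_1,v_4], [v_2,v_3], [v_2,v_4], [v_2,v_5], [v_3,v_4], [v_3,v_5], [v_4,v_5]
  2-simplices (6): [v_0,v_1,v_2], [v_0,v_2,v_4], [v_1,v_2,v_3], [v_1,v_3,v_4], [v_2,v_4,v_5], [v_3,v_4,v_5]

so the chain groups are C_0 ≅ Z^6, C_1 ≅ Z^12, C_2 ≅ Z^6.

∂_1: C_1 → C_0 sends each edge [p,q] (with p < q) to q − p. For instance
  ∂[v_3,v_4] = [v_4] − [v_3].
The resulting 6×12 matrix has rank 5, and its Smith normal form has invariant factors (1,1,1,1,1).

Boundary ∂_2: C_2 → C_1 acts by ∂[p,q,r] = [q,r] − [p,r] + [p,q]. For instance
  ∂[v_1,v_2,v_3] = [v_2,v_3] − [v_1,v_3] + [v_1,v_2],
  ∂[v_0,v_2,v_4] = [v_2,v_4] − [v_0,v_4] + [v_0,v_2].
As a 12×6 matrix over Z this has rank 6, with invariant factors (1,1,1,1,1,1).

Computing H_k = (kernel of ∂_k) / (image of ∂_{k+1}):

  H_0: rank C_0 − rank ∂_1 = 6 − 5 = 1, and the invariant factors of ∂_1 are all 1, so H_0 ≅ Z.
  H_1: rank ker ∂_1 − rank ∂_2 = (12 − 5) − 6 = 1, and the invariant factors of ∂_2 are all 1, so H_1 ≅ Z.
  H_2: rank ker ∂_2 − rank ∂_3 = (6 − 6) − 0 = 0, and there is no ∂_3, so H_2 ≅ 0.

As a check, the Euler characteristic is 6 − 12 + 6 = 0, which agrees with 1 − 1 + 0 = 0.

H_0 ≅ Z,  H_1 ≅ Z,  H_2 = 0.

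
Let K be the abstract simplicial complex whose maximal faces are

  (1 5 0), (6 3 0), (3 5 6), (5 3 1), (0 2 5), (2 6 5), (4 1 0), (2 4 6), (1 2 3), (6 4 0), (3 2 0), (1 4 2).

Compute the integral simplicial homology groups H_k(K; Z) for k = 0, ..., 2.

H_0 = Z,  H_1 = Z/2,  H_2 = 0.

Take the total order 0 < 1 < 2 < 3 < 4 < 5 < 6 on the vertex set. Then K (dimension 2) consists of the simplices:

  0-simplices (7): [0], [1], [2], [3], [4], [5], [6]
  1-simplices (18): [0,1], [0,2], [0,3], [0,4], [0,5], [0,6], [1,2], [1,3], [1,4], [1,5], [2,3], [2,4], [2,5], [2,6], [3,5], [3,6], [4,6], [5,6]
  2-simplices (12): [0,1,4], [0,1,5], [0,2,3], [0,2,5], [0,3,6], [0,4,6], [1,2,3], [1,2,4], [1,3,5], [2,4,6], [2,5,6], [3,5,6]

so the chain groups are C_0 ≅ Z^7, C_1 ≅ Z^18, C_2 ≅ Z^12.

The boundary map ∂_1: C_1 → C_0 sends each edge [p,q] (with p < q) to q − p.
As a 7×18 matrix over Z this has rank 6, with invariant factors (1,1,1,1,1,1).

∂_2: C_2 → C_1 maps a triangle to the signed sum of its edges. For instance
  ∂[2,4,6] = [4,6] − [2,6] + [2,4],
  ∂[0,3,6] = [3,6] − [0,6] + [0,3].
The 18×12 boundary matrix has rank 12 and Smith normal form diag(1,1,1,1,1,1,1,1,1,1,1,2).

From H_k ≅ ker(∂_k) / im(∂_{k+1}) we obtain:

  H_0: rank C_0 − rank ∂_1 = 7 − 6 = 1, and the invariant factors of ∂_1 are all 1, so H_0 = Z.
  H_1: rank ker ∂_1 − rank ∂_2 = (18 − 6) − 12 = 0, and ∂_2 has invariant factor 2 > 1, so H_1 = Z/2.
  H_2: rank ker ∂_2 − rank ∂_3 = (12 − 12) − 0 = 0, and there is no ∂_3, so H_2 = 0.

As a check, the Euler characteristic is 7 − 18 + 12 = 1, which agrees with 1 − 0 + 0 = 1.
(K is a triangulation of the real projective plane RP^2.)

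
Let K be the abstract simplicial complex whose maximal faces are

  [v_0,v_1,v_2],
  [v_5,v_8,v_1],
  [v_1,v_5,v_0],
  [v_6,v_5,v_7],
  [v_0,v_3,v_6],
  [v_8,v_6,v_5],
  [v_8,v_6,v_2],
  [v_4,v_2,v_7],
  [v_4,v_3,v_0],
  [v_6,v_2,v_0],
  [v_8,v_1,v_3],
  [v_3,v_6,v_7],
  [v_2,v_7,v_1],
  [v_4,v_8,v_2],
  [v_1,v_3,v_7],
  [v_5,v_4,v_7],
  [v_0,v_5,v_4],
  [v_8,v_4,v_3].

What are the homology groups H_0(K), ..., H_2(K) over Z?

H_0 = Z,  H_1 = Z^2,  H_2 = Z.

Fix the vertex order v_0 < v_1 < v_2 < v_3 < v_4 < v_5 < v_6 < v_7 < v_8 and write every simplex with vertices in increasing order. Then dim K = 2 and the simplices of K are:

  0-simplices (9): [v_0], [v_1], [v_2], [v_3], [v_4], [v_5], [v_6], [v_7], [v_8]
  1-simplices (27): (27 of them)
  2-simplices (18): (18 of them)

giving chain groups C_0 ≅ Z^9, C_1 ≅ Z^27, C_2 ≅ Z^18.

Boundary ∂_1: C_1 → C_0 maps an edge to its endpoints' difference, ∂[p,q] = q − p. For instance
  ∂[v_1,v_7] = [v_7] − [v_1].
This gives a 9×27 integer matrix of rank 8; reducing to Smith normal form yields diagonal entries (1,1,1,1,1,1,1,1).

∂_2: C_2 → C_1 acts by ∂[p,q,r] = [q,r] − [p,r] + [p,q]. For instance
  ∂[v_0,v_1,v_5] = [v_1,v_5] − [v_0,v_5] + [v_0,v_1],
  ∂[v_0,v_1,v_2] = [v_1,v_2] − [v_0,v_2] + [v_0,v_1].
As a 27×18 matrix over Z this has rank 17, with invariant factors (1,1,1,1,1,1,1,1,1,1,1,1,1,1,1,1,1).

Reading off H_k = ker ∂_k / im ∂_{k+1}:

  H_0: rank C_0 − rank ∂_1 = 9 − 8 = 1, and the invariant factors of ∂_1 are all 1, so H_0 ≅ Z.
  H_1: rank ker ∂_1 − rank ∂_2 = (27 − 8) − 17 = 2, and the invariant factors of ∂_2 are all 1, so H_1 ≅ Z^2.
  H_2: rank ker ∂_2 − rank ∂_3 = (18 − 17) − 0 = 1, and there is no ∂_3, so H_2 ≅ Z.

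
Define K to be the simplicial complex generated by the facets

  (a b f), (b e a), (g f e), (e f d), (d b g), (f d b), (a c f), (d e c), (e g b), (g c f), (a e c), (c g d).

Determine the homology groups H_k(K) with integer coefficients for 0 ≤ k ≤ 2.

Take the total order a < b < c < d < e < f < g on the vertex set. Then K (dimension 2) consists of the simplices:

  0-simplices (7): a, b, c, d, e, f, g
  1-simplices (18): ab, ac, ae, af, bd, be, bf, bg, cd, ce, cf, cg, de, df, dg, ef, eg, fg
  2-simplices (12): abe, abf, ace, acf, bdf, bdg, beg, cde, cdg, cfg, def, efg

Hence C_0 ≅ Z^7, C_1 ≅ Z^18, C_2 ≅ Z^12.

∂_1: C_1 → C_0 is given by ∂[p,q] = [q] − [p].
As a 7×18 matrix over Z this has rank 6, with invariant factors (1,1,1,1,1,1).

Boundary ∂_2: C_2 → C_1 acts by ∂[p,q,r] = [q,r] − [p,r] + [p,q]. For instance
  ∂cfg = fg − cg + cf,
  ∂cdg = dg − cg + cd.
The resulting 18×12 matrix has rank 12, and its Smith normal form has invariant factors (1,1,1,1,1,1,1,1,1,1,1,2).

Now H_k = ker ∂_k / im ∂_{k+1}, so:

  H_0: rank C_0 − rank ∂_1 = 7 − 6 = 1, and the invariant factors of ∂_1 are all 1, so H_0 ≅ Z.
  H_1: rank ker ∂_1 − rank ∂_2 = (18 − 6) − 12 = 0, and ∂_2 has invariant factor 2 > 1, so H_1 ≅ Z/2.
  H_2: rank ker ∂_2 − rank ∂_3 = (12 − 12) − 0 = 0, and there is no ∂_3, so H_2 ≅ 0.

(K is a triangulation of the real projective plane RP^2.)

H_0 ≅ Z,  H_1 ≅ Z/2,  H_2 = 0.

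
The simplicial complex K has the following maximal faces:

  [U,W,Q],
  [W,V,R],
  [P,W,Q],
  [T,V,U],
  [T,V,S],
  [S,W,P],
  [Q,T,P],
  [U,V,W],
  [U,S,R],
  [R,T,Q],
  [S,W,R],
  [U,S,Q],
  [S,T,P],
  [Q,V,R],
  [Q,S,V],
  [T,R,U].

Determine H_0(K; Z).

H_0 = Z.

Order the vertices as P < Q < R < S < T < U < V < W. Listing each simplex with vertices in this order, K has dimension 2 with simplices:

  0-simplices (8): P, Q, R, S, T, U, V, W
  1-simplices (24): PQ, PS, PT, PW, QR, QS, QT, QU, QV, QW, RS, RT, RU, RV, RW, ST, SU, SV, SW, TU, TV, UV, UW, VW
  2-simplices (16): PQT, PQW, PST, PSW, QRT, QRV, QSU, QSV, QUW, RSU, RSW, RTU, RVW, STV, TUV, UVW

so the chain groups are C_0 ≅ Z^8, C_1 ≅ Z^24, C_2 ≅ Z^16.

The boundary map ∂_1: C_1 → C_0 sends each edge [p,q] (with p < q) to q − p.
The 8×24 boundary matrix has rank 7 and Smith normal form diag(1,1,1,1,1,1,1).

Boundary ∂_2: C_2 → C_1 maps a triangle to the signed sum of its edges. For instance
  ∂QSU = SU − QU + QS,
  ∂QUW = UW − QW + QU.
The resulting 24×16 matrix has rank 15, and its Smith normal form has invariant factors (1,1,1,1,1,1,1,1,1,1,1,1,1,1,1).

From H_k ≅ ker(∂_k) / im(∂_{k+1}) we obtain:

  H_0: rank C_0 − rank ∂_1 = 8 − 7 = 1, and the invariant factors of ∂_1 are all 1, so H_0 ≅ Z.

(K is a triangulation of the torus T^2.)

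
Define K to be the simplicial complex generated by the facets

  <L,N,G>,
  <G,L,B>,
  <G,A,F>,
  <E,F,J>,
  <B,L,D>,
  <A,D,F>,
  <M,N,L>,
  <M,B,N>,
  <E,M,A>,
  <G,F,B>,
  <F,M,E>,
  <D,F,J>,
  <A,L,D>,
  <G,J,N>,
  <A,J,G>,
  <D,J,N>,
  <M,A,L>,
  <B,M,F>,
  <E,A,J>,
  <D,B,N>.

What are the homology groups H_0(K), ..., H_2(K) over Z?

H_0 ≅ Z,  H_1 ≅ Z ⊕ Z/2Z,  H_2 = 0.

We work with the vertex ordering A < B < D < E < F < G < J < L < M < N. The simplices of K, each written with vertices in increasing order, are:

  0-simplices (10): A, B, D, E, F, G, J, L, M, N
  1-simplices (30): AD, AE, AF, AG, AJ, AL, AM, BD, BF, BG, BL, BM, BN, DF, DJ, DL, DN, EF, EJ, EM, FG, FJ, FM, GJ, GL, GN, JN, LM, LN, MN
  2-simplices (20): ADF, ADL, AEJ, AEM, AFG, AGJ, ALM, BDL, BDN, BFG, BFM, BGL, BMN, DFJ, DJN, EFJ, EFM, GJN, GLN, LMN

so the chain groups are C_0 ≅ Z^10, C_1 ≅ Z^30, C_2 ≅ Z^20.

Boundary ∂_1: C_1 → C_0 maps an edge to its endpoints' difference, ∂[p,q] = q − p.
As a 10×30 matrix over Z this has rank 9, with invariant factors (1,1,1,1,1,1,1,1,1).

The boundary map ∂_2: C_2 → C_1 acts by ∂[p,q,r] = [q,r] − [p,r] + [p,q]. For instance
  ∂GJN = JN − GN + GJ,
  ∂AEM = EM − AM + AE.
The 30×20 boundary matrix has rank 20 and Smith normal form diag(1,1,1,1,1,1,1,1,1,1,1,1,1,1,1,1,1,1,1,2).

From H_k ≅ ker(∂_k) / im(∂_{k+1}) we obtain:

  H_0: rank C_0 − rank ∂_1 = 10 − 9 = 1, and the invariant factors of ∂_1 are all 1, so H_0 ≅ Z.
  H_1: rank ker ∂_1 − rank ∂_2 = (30 − 9) − 20 = 1, and ∂_2 has invariant factor 2 > 1, so H_1 ≅ Z ⊕ Z/2Z.
  H_2: rank ker ∂_2 − rank ∂_3 = (20 − 20) − 0 = 0, and there is no ∂_3, so H_2 ≅ 0.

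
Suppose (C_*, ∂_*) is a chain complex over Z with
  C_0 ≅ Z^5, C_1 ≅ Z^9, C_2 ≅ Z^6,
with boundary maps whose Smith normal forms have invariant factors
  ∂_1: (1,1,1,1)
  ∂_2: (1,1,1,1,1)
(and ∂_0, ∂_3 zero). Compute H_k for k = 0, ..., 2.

H_0: b_0 = 5 − 0 − 4 = 1; torsion from ∂_1 factors > 1: none. So H_0 = Z.
H_1: b_1 = 9 − 4 − 5 = 0; torsion from ∂_2 factors > 1: none. So H_1 = 0.
H_2: b_2 = 6 − 5 − 0 = 1; torsion from ∂_3 factors > 1: none. So H_2 = Z.

H_0 = Z,  H_1 = 0,  H_2 = Z.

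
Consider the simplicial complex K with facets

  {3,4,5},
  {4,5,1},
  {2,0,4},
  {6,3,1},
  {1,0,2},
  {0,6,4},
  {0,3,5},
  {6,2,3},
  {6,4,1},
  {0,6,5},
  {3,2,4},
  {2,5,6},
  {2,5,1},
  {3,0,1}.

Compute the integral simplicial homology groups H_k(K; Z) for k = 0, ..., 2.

H_0 ≅ Z,  H_1 ≅ Z^2,  H_2 ≅ Z.

Take the total order 0 < 1 < 2 < 3 < 4 < 5 < 6 on the vertex set. Then K (dimension 2) consists of the simplices:

  0-simplices (7): [0], [1], [2], [3], [4], [5], [6]
  1-simplices (21): [0,1], [0,2], [0,3], [0,4], [0,5], [0,6], [1,2], [1,3], [1,4], [1,5], [1,6], [2,3], [2,4], [2,5], [2,6], [3,4], [3,5], [3,6], [4,5], [4,6], [5,6]
  2-simplices (14): [0,1,2], [0,1,3], [0,2,4], [0,3,5], [0,4,6], [0,5,6], [1,2,5], [1,3,6], [1,4,5], [1,4,6], [2,3,4], [2,3,6], [2,5,6], [3,4,5]

Hence C_0 ≅ Z^7, C_1 ≅ Z^21, C_2 ≅ Z^14.

Boundary ∂_1: C_1 → C_0 is given by ∂[p,q] = [q] − [p]. For instance
  ∂[1,2] = [2] − [1].
As a 7×21 matrix over Z this has rank 6, with invariant factors (1,1,1,1,1,1).

Boundary ∂_2: C_2 → C_1 maps a triangle to the signed sum of its edges. For instance
  ∂[1,4,5] = [4,5] − [1,5] + [1,4],
  ∂[0,3,5] = [3,5] − [0,5] + [0,3].
The resulting 21×14 matrix has rank 13, and its Smith normal form has invariant factors (1,1,1,1,1,1,1,1,1,1,1,1,1).

Now H_k = ker ∂_k / im ∂_{k+1}, so:

  H_0: rank C_0 − rank ∂_1 = 7 − 6 = 1, and the invariant factors of ∂_1 are all 1, so H_0 = Z.
  H_1: rank ker ∂_1 − rank ∂_2 = (21 − 6) − 13 = 2, and the invariant factors of ∂_2 are all 1, so H_1 = Z^2.
  H_2: rank ker ∂_2 − rank ∂_3 = (14 − 13) − 0 = 1, and there is no ∂_3, so H_2 = Z.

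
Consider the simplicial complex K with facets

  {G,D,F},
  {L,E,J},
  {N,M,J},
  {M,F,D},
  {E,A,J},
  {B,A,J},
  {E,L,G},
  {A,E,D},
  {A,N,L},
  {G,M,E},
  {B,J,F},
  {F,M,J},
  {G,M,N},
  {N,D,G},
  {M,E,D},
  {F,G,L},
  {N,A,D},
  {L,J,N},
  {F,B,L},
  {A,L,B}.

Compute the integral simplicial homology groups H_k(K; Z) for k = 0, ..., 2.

Fix the vertex order A < B < D < E < F < G < J < L < M < N and write every simplex with vertices in increasing order. Then dim K = 2 and the simplices of K are:

  0-simplices (10): A, B, D, E, F, G, J, L, M, N
  1-simplices (30): AB, AD, AE, AJ, AL, AN, BF, BJ, BL, DE, DF, DG, DM, DN, EG, EJ, EL, EM, FG, FJ, FL, FM, GL, GM, GN, JL, JM, JN, LN, MN
  2-simplices (20): ABJ, ABL, ADE, ADN, AEJ, ALN, BFJ, BFL, DEM, DFG, DFM, DGN, EGL, EGM, EJL, FGL, FJM, GMN, JLN, JMN

Hence C_0 ≅ Z^10, C_1 ≅ Z^30, C_2 ≅ Z^20.

Boundary ∂_1: C_1 → C_0 maps an edge to its endpoints' difference, ∂[p,q] = q − p. For instance
  ∂EM = M − E.
The 10×30 boundary matrix has rank 9 and Smith normal form diag(1,1,1,1,1,1,1,1,1).

The boundary map ∂_2: C_2 → C_1 maps a triangle to the signed sum of its edges. For instance
  ∂EGL = GL − EL + EG,
  ∂DFM = FM − DM + DF.
The resulting 30×20 matrix has rank 20, and its Smith normal form has invariant factors (1,1,1,1,1,1,1,1,1,1,1,1,1,1,1,1,1,1,1,2).

Reading off H_k = ker ∂_k / im ∂_{k+1}:

  H_0: rank C_0 − rank ∂_1 = 10 − 9 = 1, and the invariant factors of ∂_1 are all 1, so H_0 = Z.
  H_1: rank ker ∂_1 − rank ∂_2 = (30 − 9) − 20 = 1, and ∂_2 has invariant factor 2 > 1, so H_1 = Z × Z/2.
  H_2: rank ker ∂_2 − rank ∂_3 = (20 − 20) − 0 = 0, and there is no ∂_3, so H_2 = 0.

H_0 ≅ Z,  H_1 ≅ Z × Z/2,  H_2 = 0.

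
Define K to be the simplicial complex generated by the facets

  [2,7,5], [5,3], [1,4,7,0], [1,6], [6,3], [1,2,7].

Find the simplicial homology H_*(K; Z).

H_0 ≅ Z,  H_1 ≅ Z,  H_2 = 0,  H_3 = 0.

We work with the vertex ordering 0 < 1 < 2 < 3 < 4 < 5 < 6 < 7. The simplices of K, each written with vertices in increasing order, are:

  0-simplices (8): [0], [1], [2], [3], [4], [5], [6], [7]
  1-simplices (13): [0,1], [0,4], [0,7], [1,2], [1,4], [1,6], [1,7], [2,5], [2,7], [3,5], [3,6], [4,7], [5,7]
  2-simplices (6): [0,1,4], [0,1,7], [0,4,7], [1,2,7], [1,4,7], [2,5,7]
  3-simplices (1): [0,1,4,7]

giving chain groups C_0 ≅ Z^8, C_1 ≅ Z^13, C_2 ≅ Z^6, C_3 ≅ Z^1.

Boundary ∂_1: C_1 → C_0 is given by ∂[p,q] = [q] − [p].
This gives a 8×13 integer matrix of rank 7; reducing to Smith normal form yields diagonal entries (1,1,1,1,1,1,1).

The boundary map ∂_2: C_2 → C_1 sends each 2-simplex [p,q,r] to [q,r] − [p,r] + [p,q]. For instance
  ∂[0,1,7] = [1,7] − [0,7] + [0,1],
  ∂[1,2,7] = [2,7] − [1,7] + [1,2].
As a 13×6 matrix over Z this has rank 5, with invariant factors (1,1,1,1,1).

Boundary ∂_3: C_3 → C_2 sends each 3-simplex σ to the alternating sum Σ_i (−1)^i (σ with its i-th vertex removed). For instance
  ∂[0,1,4,7] = [1,4,7] − [0,4,7] + [0,1,7] − [0,1,4].
The 6×1 boundary matrix has rank 1 and Smith normal form diag(1).

From H_k ≅ ker(∂_k) / im(∂_{k+1}) we obtain:

  H_0: rank C_0 − rank ∂_1 = 8 − 7 = 1, and the invariant factors of ∂_1 are all 1, so H_0 = Z.
  H_1: rank ker ∂_1 − rank ∂_2 = (13 − 7) − 5 = 1, and the invariant factors of ∂_2 are all 1, so H_1 = Z.
  H_2: rank ker ∂_2 − rank ∂_3 = (6 − 5) − 1 = 0, and the invariant factors of ∂_3 are all 1, so H_2 = 0.
  H_3: rank ker ∂_3 − rank ∂_4 = (1 − 1) − 0 = 0, and there is no ∂_4, so H_3 = 0.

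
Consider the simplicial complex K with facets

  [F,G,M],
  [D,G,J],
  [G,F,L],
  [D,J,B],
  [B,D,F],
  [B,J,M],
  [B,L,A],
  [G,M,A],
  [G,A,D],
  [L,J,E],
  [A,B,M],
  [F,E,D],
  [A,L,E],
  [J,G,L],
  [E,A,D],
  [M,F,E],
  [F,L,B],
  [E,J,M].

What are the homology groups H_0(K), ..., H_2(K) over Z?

H_0 ≅ Z,  H_1 ≅ Z^2,  H_2 ≅ Z.

Take the total order A < B < D < E < F < G < J < L < M on the vertex set. Then K (dimension 2) consists of the simplices:

  0-simplices (9): A, B, D, E, F, G, J, L, M
  1-simplices (27): AB, AD, AE, AG, AL, AM, BD, BF, BJ, BL, BM, DE, DF, DG, DJ, EF, EJ, EL, EM, FG, FL, FM, GJ, GL, GM, JL, JM
  2-simplices (18): ABL, ABM, ADE, ADG, AEL, AGM, BDF, BDJ, BFL, BJM, DEF, DGJ, EFM, EJL, EJM, FGL, FGM, GJL

giving chain groups C_0 ≅ Z^9, C_1 ≅ Z^27, C_2 ≅ Z^18.

∂_1: C_1 → C_0 maps an edge to its endpoints' difference, ∂[p,q] = q − p. For instance
  ∂DE = E − D.
As a 9×27 matrix over Z this has rank 8, with invariant factors (1,1,1,1,1,1,1,1).

∂_2: C_2 → C_1 sends each 2-simplex [p,q,r] to [q,r] − [p,r] + [p,q]. For instance
  ∂EFM = FM − EM + EF,
  ∂ABM = BM − AM + AB.
The 27×18 boundary matrix has rank 17 and Smith normal form diag(1,1,1,1,1,1,1,1,1,1,1,1,1,1,1,1,1).

Reading off H_k = ker ∂_k / im ∂_{k+1}:

  H_0: rank C_0 − rank ∂_1 = 9 − 8 = 1, and the invariant factors of ∂_1 are all 1, so H_0 ≅ Z.
  H_1: rank ker ∂_1 − rank ∂_2 = (27 − 8) − 17 = 2, and the invariant factors of ∂_2 are all 1, so H_1 ≅ Z^2.
  H_2: rank ker ∂_2 − rank ∂_3 = (18 − 17) − 0 = 1, and there is no ∂_3, so H_2 ≅ Z.

As a check, the Euler characteristic is 9 − 27 + 18 = 0, which agrees with 1 − 2 + 1 = 0.
(K is a triangulation of the torus T^2.)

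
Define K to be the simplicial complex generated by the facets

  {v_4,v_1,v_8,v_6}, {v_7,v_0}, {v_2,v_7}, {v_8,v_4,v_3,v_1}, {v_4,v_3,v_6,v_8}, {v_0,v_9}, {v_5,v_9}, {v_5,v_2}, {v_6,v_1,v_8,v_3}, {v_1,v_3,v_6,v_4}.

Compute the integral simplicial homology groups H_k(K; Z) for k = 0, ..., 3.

H_0 ≅ Z^2,  H_1 ≅ Z,  H_2 = 0,  H_3 ≅ Z.

We work with the vertex ordering v_0 < v_1 < v_2 < v_3 < v_4 < v_5 < v_6 < v_7 < v_8 < v_9. The simplices of K, each written with vertices in increasing order, are:

  0-simplices (10): [v_0], [v_1], [v_2], [v_3], [v_4], [v_5], [v_6], [v_7], [v_8], [v_9]
  1-simplices (15): (15 of them)
  2-simplices (10): [v_1,v_3,v_4], [v_1,v_3,v_6], [v_1,v_3,v_8], [v_1,v_4,v_6], [v_1,v_4,v_8], [v_1,v_6,v_8], [v_3,v_4,v_6], [v_3,v_4,v_8], [v_3,v_6,v_8], [v_4,v_6,v_8]
  3-simplices (5): [v_1,v_3,v_4,v_6], [v_1,v_3,v_4,v_8], [v_1,v_3,v_6,v_8], [v_1,v_4,v_6,v_8], [v_3,v_4,v_6,v_8]

Hence C_0 ≅ Z^10, C_1 ≅ Z^15, C_2 ≅ Z^10, C_3 ≅ Z^5.

The boundary map ∂_1: C_1 → C_0 is given by ∂[p,q] = [q] − [p]. For instance
  ∂[v_4,v_8] = [v_8] − [v_4].
The 10×15 boundary matrix has rank 8 and Smith normal form diag(1,1,1,1,1,1,1,1).

Boundary ∂_2: C_2 → C_1 sends each 2-simplex [p,q,r] to [q,r] − [p,r] + [p,q]. For instance
  ∂[v_1,v_4,v_8] = [v_4,v_8] − [v_1,v_8] + [v_1,v_4],
  ∂[v_3,v_4,v_8] = [v_4,v_8] − [v_3,v_8] + [v_3,v_4].
This gives a 15×10 integer matrix of rank 6; reducing to Smith normal form yields diagonal entries (1,1,1,1,1,1).

The boundary map ∂_3: C_3 → C_2 sends each 3-simplex σ to the alternating sum Σ_i (−1)^i (σ with its i-th vertex removed). For instance
  ∂[v_1,v_3,v_6,v_8] = [v_3,v_6,v_8] − [v_1,v_6,v_8] + [v_1,v_3,v_8] − [v_1,v_3,v_6],
  ∂[v_1,v_3,v_4,v_6] = [v_3,v_4,v_6] − [v_1,v_4,v_6] + [v_1,v_3,v_6] − [v_1,v_3,v_4].
The 10×5 boundary matrix has rank 4 and Smith normal form diag(1,1,1,1).

From H_k ≅ ker(∂_k) / im(∂_{k+1}) we obtain:

  H_0: rank C_0 − rank ∂_1 = 10 − 8 = 2, and the invariant factors of ∂_1 are all 1, so H_0 = Z^2.
  H_1: rank ker ∂_1 − rank ∂_2 = (15 − 8) − 6 = 1, and the invariant factors of ∂_2 are all 1, so H_1 = Z.
  H_2: rank ker ∂_2 − rank ∂_3 = (10 − 6) − 4 = 0, and the invariant factors of ∂_3 are all 1, so H_2 = 0.
  H_3: rank ker ∂_3 − rank ∂_4 = (5 − 4) − 0 = 1, and there is no ∂_4, so H_3 = Z.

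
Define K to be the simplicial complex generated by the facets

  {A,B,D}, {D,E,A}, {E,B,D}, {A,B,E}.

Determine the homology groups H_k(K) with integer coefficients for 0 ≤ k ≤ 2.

H_0 ≅ Z,  H_1 = 0,  H_2 ≅ Z.

Take the total order A < B < D < E on the vertex set. Then K (dimension 2) consists of the simplices:

  0-simplices (4): A, B, D, E
  1-simplices (6): AB, AD, AE, BD, BE, DE
  2-simplices (4): ABD, ABE, ADE, BDE

so the chain groups are C_0 ≅ Z^4, C_1 ≅ Z^6, C_2 ≅ Z^4.

∂_1: C_1 → C_0 sends each edge [p,q] (with p < q) to q − p.
This gives a 4×6 integer matrix of rank 3; reducing to Smith normal form yields diagonal entries (1,1,1).

The boundary map ∂_2: C_2 → C_1 acts by ∂[p,q,r] = [q,r] − [p,r] + [p,q]. For instance
  ∂ABE = BE − AE + AB,
  ∂ABD = BD − AD + AB.
The 6×4 boundary matrix has rank 3 and Smith normal form diag(1,1,1).

Now H_k = ker ∂_k / im ∂_{k+1}, so:

  H_0: rank C_0 − rank ∂_1 = 4 − 3 = 1, and the invariant factors of ∂_1 are all 1, so H_0 ≅ Z.
  H_1: rank ker ∂_1 − rank ∂_2 = (6 − 3) − 3 = 0, and the invariant factors of ∂_2 are all 1, so H_1 ≅ 0.
  H_2: rank ker ∂_2 − rank ∂_3 = (4 − 3) − 0 = 1, and there is no ∂_3, so H_2 ≅ Z.

As a check, the Euler characteristic is 4 − 6 + 4 = 2, which agrees with 1 − 0 + 1 = 2.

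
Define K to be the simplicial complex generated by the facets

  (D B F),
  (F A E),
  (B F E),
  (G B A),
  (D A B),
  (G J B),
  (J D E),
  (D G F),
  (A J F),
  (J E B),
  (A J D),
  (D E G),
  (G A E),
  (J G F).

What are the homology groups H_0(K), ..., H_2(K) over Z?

H_0 = Z,  H_1 = Z^2,  H_2 = Z.

Order the vertices as A < B < D < E < F < G < J. Listing each simplex with vertices in this order, K has dimension 2 with simplices:

  0-simplices (7): A, B, D, E, F, G, J
  1-simplices (21): AB, AD, AE, AF, AG, AJ, BD, BE, BF, BG, BJ, DE, DF, DG, DJ, EF, EG, EJ, FG, FJ, GJ
  2-simplices (14): ABD, ABG, ADJ, AEF, AEG, AFJ, BDF, BEF, BEJ, BGJ, DEG, DEJ, DFG, FGJ

giving chain groups C_0 ≅ Z^7, C_1 ≅ Z^21, C_2 ≅ Z^14.

The boundary map ∂_1: C_1 → C_0 sends each edge [p,q] (with p < q) to q − p.
As a 7×21 matrix over Z this has rank 6, with invariant factors (1,1,1,1,1,1).

The boundary map ∂_2: C_2 → C_1 maps a triangle to the signed sum of its edges. For instance
  ∂BEJ = EJ − BJ + BE,
  ∂AEF = EF − AF + AE.
The resulting 21×14 matrix has rank 13, and its Smith normal form has invariant factors (1,1,1,1,1,1,1,1,1,1,1,1,1).

Computing H_k = (kernel of ∂_k) / (image of ∂_{k+1}):

  H_0: rank C_0 − rank ∂_1 = 7 − 6 = 1, and the invariant factors of ∂_1 are all 1, so H_0 = Z.
  H_1: rank ker ∂_1 − rank ∂_2 = (21 − 6) − 13 = 2, and the invariant factors of ∂_2 are all 1, so H_1 = Z^2.
  H_2: rank ker ∂_2 − rank ∂_3 = (14 − 13) − 0 = 1, and there is no ∂_3, so H_2 = Z.

As a check, the Euler characteristic is 7 − 21 + 14 = 0, which agrees with 1 − 2 + 1 = 0.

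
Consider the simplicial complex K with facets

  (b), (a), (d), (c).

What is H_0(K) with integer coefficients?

We work with the vertex ordering a < b < c < d. The simplices of K, each written with vertices in increasing order, are:

  0-simplices (4): a, b, c, d

giving chain groups C_0 ≅ Z^4.

From H_k ≅ ker(∂_k) / im(∂_{k+1}) we obtain:

  H_0: rank C_0 − rank ∂_1 = 4 − 0 = 4, and there is no ∂_1, so H_0 = Z^4.

H_0 = Z^4.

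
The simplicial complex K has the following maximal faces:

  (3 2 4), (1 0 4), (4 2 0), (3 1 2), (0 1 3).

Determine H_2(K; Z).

Fix the vertex order 0 < 1 < 2 < 3 < 4 and write every simplex with vertices in increasing order. Then dim K = 2 and the simplices of K are:

  0-simplices (5): [0], [1], [2], [3], [4]
  1-simplices (10): [0,1], [0,2], [0,3], [0,4], [1,2], [1,3], [1,4], [2,3], [2,4], [3,4]
  2-simplices (5): [0,1,3], [0,1,4], [0,2,4], [1,2,3], [2,3,4]

giving chain groups C_0 ≅ Z^5, C_1 ≅ Z^10, C_2 ≅ Z^5.

∂_1: C_1 → C_0 maps an edge to its endpoints' difference, ∂[p,q] = q − p.
This gives a 5×10 integer matrix of rank 4; reducing to Smith normal form yields diagonal entries (1,1,1,1).

∂_2: C_2 → C_1 sends each 2-simplex [p,q,r] to [q,r] − [p,r] + [p,q]. For instance
  ∂[0,2,4] = [2,4] − [0,4] + [0,2],
  ∂[2,3,4] = [3,4] − [2,4] + [2,3].
This gives a 10×5 integer matrix of rank 5; reducing to Smith normal form yields diagonal entries (1,1,1,1,1).

Now H_k = ker ∂_k / im ∂_{k+1}, so:

  H_2: rank ker ∂_2 − rank ∂_3 = (5 − 5) − 0 = 0, and there is no ∂_3, so H_2 ≅ 0.

(K is a triangulation of the Möbius band.)

H_2 = 0.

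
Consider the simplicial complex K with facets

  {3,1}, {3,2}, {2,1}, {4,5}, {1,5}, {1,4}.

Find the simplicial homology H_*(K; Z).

H_0 ≅ Z,  H_1 ≅ Z^2.

K has 5 vertices, 6 edges.
rank ∂_0 = 0, rank ∂_1 = 4 ⇒ b_0 = 5 − 0 − 4 = 1; all invariant factors of ∂_1 are 1 so no torsion. So H_0 ≅ Z.
rank ∂_1 = 4, rank ∂_2 = 0 ⇒ b_1 = 6 − 4 − 0 = 2. So H_1 ≅ Z^2.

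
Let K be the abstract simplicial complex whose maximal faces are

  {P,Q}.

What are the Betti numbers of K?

b_0 = 1, b_1 = 0.

Fix the vertex order P < Q and write every simplex with vertices in increasing order. Then dim K = 1 and the simplices of K are:

  0-simplices (2): P, Q
  1-simplices (1): PQ

so the chain groups are C_0 ≅ Z^2, C_1 ≅ Z^1.

Boundary ∂_1: C_1 → C_0 sends each edge [p,q] (with p < q) to q − p. For instance
  ∂PQ = Q − P.
This gives a 2×1 integer matrix of rank 1; reducing to Smith normal form yields diagonal entries (1).

Reading off H_k = ker ∂_k / im ∂_{k+1}:

  H_0: rank C_0 − rank ∂_1 = 2 − 1 = 1, and the invariant factors of ∂_1 are all 1, so H_0 = Z.
  H_1: rank ker ∂_1 − rank ∂_2 = (1 − 1) − 0 = 0, and there is no ∂_2, so H_1 = 0.

As a check, the Euler characteristic is 2 − 1 = 1, which agrees with 1 − 0 = 1.

Hence the Betti numbers are b_0 = 1, b_1 = 0.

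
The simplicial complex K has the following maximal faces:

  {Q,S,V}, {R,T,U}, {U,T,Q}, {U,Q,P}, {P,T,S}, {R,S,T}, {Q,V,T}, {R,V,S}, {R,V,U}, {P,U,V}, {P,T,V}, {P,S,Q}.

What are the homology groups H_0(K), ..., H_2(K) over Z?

H_0 = Z,  H_1 = Z/2Z,  H_2 = 0.

We work with the vertex ordering P < Q < R < S < T < U < V. The simplices of K, each written with vertices in increasing order, are:

  0-simplices (7): P, Q, R, S, T, U, V
  1-simplices (18): PQ, PS, PT, PU, PV, QS, QT, QU, QV, RS, RT, RU, RV, ST, SV, TU, TV, UV
  2-simplices (12): PQS, PQU, PST, PTV, PUV, QSV, QTU, QTV, RST, RSV, RTU, RUV

so the chain groups are C_0 ≅ Z^7, C_1 ≅ Z^18, C_2 ≅ Z^12.

Boundary ∂_1: C_1 → C_0 is given by ∂[p,q] = [q] − [p]. For instance
  ∂RT = T − R.
This gives a 7×18 integer matrix of rank 6; reducing to Smith normal form yields diagonal entries (1,1,1,1,1,1).

∂_2: C_2 → C_1 sends each 2-simplex [p,q,r] to [q,r] − [p,r] + [p,q]. For instance
  ∂RST = ST − RT + RS,
  ∂PQU = QU − PU + PQ.
The resulting 18×12 matrix has rank 12, and its Smith normal form has invariant factors (1,1,1,1,1,1,1,1,1,1,1,2).

From H_k ≅ ker(∂_k) / im(∂_{k+1}) we obtain:

  H_0: rank C_0 − rank ∂_1 = 7 − 6 = 1, and the invariant factors of ∂_1 are all 1, so H_0 = Z.
  H_1: rank ker ∂_1 − rank ∂_2 = (18 − 6) − 12 = 0, and ∂_2 has invariant factor 2 > 1, so H_1 = Z/2Z.
  H_2: rank ker ∂_2 − rank ∂_3 = (12 − 12) − 0 = 0, and there is no ∂_3, so H_2 = 0.

As a check, the Euler characteristic is 7 − 18 + 12 = 1, which agrees with 1 − 0 + 0 = 1.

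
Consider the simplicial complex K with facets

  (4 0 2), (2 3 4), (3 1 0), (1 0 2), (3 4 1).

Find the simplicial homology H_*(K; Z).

We work with the vertex ordering 0 < 1 < 2 < 3 < 4. The simplices of K, each written with vertices in increasing order, are:

  0-simplices (5): [0], [1], [2], [3], [4]
  1-simplices (10): [0,1], [0,2], [0,3], [0,4], [1,2], [1,3], [1,4], [2,3], [2,4], [3,4]
  2-simplices (5): [0,1,2], [0,1,3], [0,2,4], [1,3,4], [2,3,4]

giving chain groups C_0 ≅ Z^5, C_1 ≅ Z^10, C_2 ≅ Z^5.

The boundary map ∂_1: C_1 → C_0 sends each edge [p,q] (with p < q) to q − p. For instance
  ∂[0,2] = [2] − [0].
The 5×10 boundary matrix has rank 4 and Smith normal form diag(1,1,1,1).

∂_2: C_2 → C_1 sends each 2-simplex [p,q,r] to [q,r] − [p,r] + [p,q]. For instance
  ∂[1,3,4] = [3,4] − [1,4] + [1,3],
  ∂[2,3,4] = [3,4] − [2,4] + [2,3].
As a 10×5 matrix over Z this has rank 5, with invariant factors (1,1,1,1,1).

Now H_k = ker ∂_k / im ∂_{k+1}, so:

  H_0: rank C_0 − rank ∂_1 = 5 − 4 = 1, and the invariant factors of ∂_1 are all 1, so H_0 ≅ Z.
  H_1: rank ker ∂_1 − rank ∂_2 = (10 − 4) − 5 = 1, and the invariant factors of ∂_2 are all 1, so H_1 ≅ Z.
  H_2: rank ker ∂_2 − rank ∂_3 = (5 − 5) − 0 = 0, and there is no ∂_3, so H_2 ≅ 0.

H_0 ≅ Z,  H_1 ≅ Z,  H_2 = 0.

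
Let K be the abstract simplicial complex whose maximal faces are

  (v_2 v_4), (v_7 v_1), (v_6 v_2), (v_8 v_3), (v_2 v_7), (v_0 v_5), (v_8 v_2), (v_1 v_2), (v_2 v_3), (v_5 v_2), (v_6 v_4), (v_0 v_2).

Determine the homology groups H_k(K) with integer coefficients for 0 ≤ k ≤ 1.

H_0 ≅ Z,  H_1 ≅ Z^4.

Fix the vertex order v_0 < v_1 < v_2 < v_3 < v_4 < v_5 < v_6 < v_7 < v_8 and write every simplex with vertices in increasing order. Then dim K = 1 and the simplices of K are:

  0-simplices (9): [v_0], [v_1], [v_2], [v_3], [v_4], [v_5], [v_6], [v_7], [v_8]
  1-simplices (12): [v_0,v_2], [v_0,v_5], [v_1,v_2], [v_1,v_7], [v_2,v_3], [v_2,v_4], [v_2,v_5], [v_2,v_6], [v_2,v_7], [v_2,v_8], [v_3,v_8], [v_4,v_6]

Hence C_0 ≅ Z^9, C_1 ≅ Z^12.

The boundary map ∂_1: C_1 → C_0 is given by ∂[p,q] = [q] − [p]. For instance
  ∂[v_2,v_4] = [v_4] − [v_2].
As a 9×12 matrix over Z this has rank 8, with invariant factors (1,1,1,1,1,1,1,1).

From H_k ≅ ker(∂_k) / im(∂_{k+1}) we obtain:

  H_0: rank C_0 − rank ∂_1 = 9 − 8 = 1, and the invariant factors of ∂_1 are all 1, so H_0 ≅ Z.
  H_1: rank ker ∂_1 − rank ∂_2 = (12 − 8) − 0 = 4, and there is no ∂_2, so H_1 ≅ Z^4.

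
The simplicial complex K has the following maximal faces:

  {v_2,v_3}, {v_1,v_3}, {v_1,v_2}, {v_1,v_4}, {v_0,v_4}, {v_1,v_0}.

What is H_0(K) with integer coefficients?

H_0 = Z.

Fix the vertex order v_0 < v_1 < v_2 < v_3 < v_4 and write every simplex with vertices in increasing order. Then dim K = 1 and the simplices of K are:

  0-simplices (5): [v_0], [v_1], [v_2], [v_3], [v_4]
  1-simplices (6): [v_0,v_1], [v_0,v_4], [v_1,v_2], [v_1,v_3], [v_1,v_4], [v_2,v_3]

giving chain groups C_0 ≅ Z^5, C_1 ≅ Z^6.

∂_1: C_1 → C_0 is given by ∂[p,q] = [q] − [p]. For instance
  ∂[v_0,v_4] = [v_4] − [v_0].
This gives a 5×6 integer matrix of rank 4; reducing to Smith normal form yields diagonal entries (1,1,1,1).

Now H_k = ker ∂_k / im ∂_{k+1}, so:

  H_0: rank C_0 − rank ∂_1 = 5 − 4 = 1, and the invariant factors of ∂_1 are all 1, so H_0 ≅ Z.

(K is a triangulation of a wedge of 2 circles.)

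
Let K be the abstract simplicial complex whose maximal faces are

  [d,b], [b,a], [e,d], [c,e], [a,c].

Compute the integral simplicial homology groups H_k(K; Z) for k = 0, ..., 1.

We work with the vertex ordering a < b < c < d < e. The simplices of K, each written with vertices in increasing order, are:

  0-simplices (5): a, b, c, d, e
  1-simplices (5): ab, ac, bd, ce, de

Hence C_0 ≅ Z^5, C_1 ≅ Z^5.

Boundary ∂_1: C_1 → C_0 sends each edge [p,q] (with p < q) to q − p.
The 5×5 boundary matrix has rank 4 and Smith normal form diag(1,1,1,1).

From H_k ≅ ker(∂_k) / im(∂_{k+1}) we obtain:

  H_0: rank C_0 − rank ∂_1 = 5 − 4 = 1, and the invariant factors of ∂_1 are all 1, so H_0 = Z.
  H_1: rank ker ∂_1 − rank ∂_2 = (5 − 4) − 0 = 1, and there is no ∂_2, so H_1 = Z.

(K is a triangulation of the circle S^1.)

H_0 ≅ Z,  H_1 ≅ Z.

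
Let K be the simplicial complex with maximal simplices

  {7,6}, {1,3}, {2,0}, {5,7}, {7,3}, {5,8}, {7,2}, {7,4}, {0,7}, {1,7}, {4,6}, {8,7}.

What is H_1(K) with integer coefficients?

Fix the vertex order 0 < 1 < 2 < 3 < 4 < 5 < 6 < 7 < 8 and write every simplex with vertices in increasing order. Then dim K = 1 and the simplices of K are:

  0-simplices (9): [0], [1], [2], [3], [4], [5], [6], [7], [8]
  1-simplices (12): [0,2], [0,7], [1,3], [1,7], [2,7], [3,7], [4,6], [4,7], [5,7], [5,8], [6,7], [7,8]

so the chain groups are C_0 ≅ Z^9, C_1 ≅ Z^12.

The boundary map ∂_1: C_1 → C_0 sends each edge [p,q] (with p < q) to q − p. For instance
  ∂[1,3] = [3] − [1].
This gives a 9×12 integer matrix of rank 8; reducing to Smith normal form yields diagonal entries (1,1,1,1,1,1,1,1).

Computing H_k = (kernel of ∂_k) / (image of ∂_{k+1}):

  H_1: rank ker ∂_1 − rank ∂_2 = (12 − 8) − 0 = 4, and there is no ∂_2, so H_1 = Z^4.

H_1 ≅ Z^4.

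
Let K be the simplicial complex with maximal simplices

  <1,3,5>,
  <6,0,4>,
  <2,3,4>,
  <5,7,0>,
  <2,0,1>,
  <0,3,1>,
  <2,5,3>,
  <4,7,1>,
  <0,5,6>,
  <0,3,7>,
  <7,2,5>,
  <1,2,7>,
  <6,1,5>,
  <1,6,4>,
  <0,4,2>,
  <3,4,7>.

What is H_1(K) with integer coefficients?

Fix the vertex order 0 < 1 < 2 < 3 < 4 < 5 < 6 < 7 and write every simplex with vertices in increasing order. Then dim K = 2 and the simplices of K are:

  0-simplices (8): [0], [1], [2], [3], [4], [5], [6], [7]
  1-simplices (24): (24 of them)
  2-simplices (16): [0,1,2], [0,1,3], [0,2,4], [0,3,7], [0,4,6], [0,5,6], [0,5,7], [1,2,7], [1,3,5], [1,4,6], [1,4,7], [1,5,6], [2,3,4], [2,3,5], [2,5,7], [3,4,7]

giving chain groups C_0 ≅ Z^8, C_1 ≅ Z^24, C_2 ≅ Z^16.

∂_1: C_1 → C_0 maps an edge to its endpoints' difference, ∂[p,q] = q − p. For instance
  ∂[0,6] = [6] − [0].
The resulting 8×24 matrix has rank 7, and its Smith normal form has invariant factors (1,1,1,1,1,1,1).

∂_2: C_2 → C_1 sends each 2-simplex [p,q,r] to [q,r] − [p,r] + [p,q]. For instance
  ∂[0,3,7] = [3,7] − [0,7] + [0,3],
  ∂[1,5,6] = [5,6] − [1,6] + [1,5].
This gives a 24×16 integer matrix of rank 15; reducing to Smith normal form yields diagonal entries (1,1,1,1,1,1,1,1,1,1,1,1,1,1,1).

From H_k ≅ ker(∂_k) / im(∂_{k+1}) we obtain:

  H_1: rank ker ∂_1 − rank ∂_2 = (24 − 7) − 15 = 2, and the invariant factors of ∂_2 are all 1, so H_1 ≅ Z^2.

(K is a triangulation of the torus T^2.)

H_1 = Z^2.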